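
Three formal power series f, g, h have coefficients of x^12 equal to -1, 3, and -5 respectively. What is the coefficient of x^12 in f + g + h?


Series addition is componentwise:
-1 + 3 + -5
= -3

-3


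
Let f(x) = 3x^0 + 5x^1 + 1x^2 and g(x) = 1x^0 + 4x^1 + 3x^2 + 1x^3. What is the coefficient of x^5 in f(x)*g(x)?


Cauchy product at x^5:
1*1
= 1

1


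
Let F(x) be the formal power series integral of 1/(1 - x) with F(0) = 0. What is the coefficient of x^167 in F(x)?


1/(1 - x) = sum_{k>=0} x^k. Integrating termwise and using F(0) = 0 gives
F(x) = sum_{k>=0} x^(k+1) / (k+1) = sum_{m>=1} x^m / m = -ln(1 - x).
So the coefficient of x^167 is 1/167 = 1/167.

1/167


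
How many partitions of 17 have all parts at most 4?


Using the generating function (1-x)^(-1)(1-x^2)^(-1)...(1-x^4)^(-1),
the coefficient of x^17 counts these restricted partitions.
Result = 72

72


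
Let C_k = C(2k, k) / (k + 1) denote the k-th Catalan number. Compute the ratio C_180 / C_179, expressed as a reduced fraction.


Using C_k = (2k)! / (k! (k+1)!), the ratio C_{k+1}/C_k simplifies to
C_{k+1}/C_k = [(2k+2)! / ((k+1)! (k+2)!)] * [k! (k+1)! / (2k)!]
 = (2k+2)(2k+1) / ((k+1)(k+2)) = 2(2k+1) / (k+2).
For k = 179: 2(2*179 + 1) / (179 + 2) = 718/181 = 718/181.

718/181


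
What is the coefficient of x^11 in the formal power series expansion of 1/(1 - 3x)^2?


The general identity 1/(1 - c x)^r = sum_{k>=0} c^k C(k + r - 1, r - 1) x^k follows by substituting y = c x into 1/(1 - y)^r = sum_{k>=0} C(k + r - 1, r - 1) y^k.
For c = 3, r = 2, k = 11:
3^11 * C(12, 1) = 177147 * 12 = 2125764.

2125764


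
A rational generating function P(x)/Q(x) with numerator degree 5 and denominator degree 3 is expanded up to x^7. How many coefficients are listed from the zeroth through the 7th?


Expanding up to x^7 gives the coefficients for x^0, x^1, ..., x^7.
That is 7 + 1 = 8 coefficients in total.

8


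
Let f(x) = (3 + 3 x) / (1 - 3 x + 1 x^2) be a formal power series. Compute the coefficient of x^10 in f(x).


Write f(x) = sum_{k>=0} a_k x^k. Multiplying both sides by 1 - 3 x + 1 x^2 gives
(1 - 3 x + 1 x^2) sum_{k>=0} a_k x^k = 3 + 3 x.
Matching coefficients:
 x^0: a_0 = 3
 x^1: a_1 - 3 a_0 = 3  =>  a_1 = 3*3 + 3 = 12
 x^k (k >= 2): a_k = 3 a_{k-1} - 1 a_{k-2}.
Iterating: a_2 = 33, a_3 = 87, a_4 = 228, a_5 = 597, a_6 = 1563, a_7 = 4092, a_8 = 10713, a_9 = 28047, a_10 = 73428.
So the coefficient of x^10 is 73428.

73428


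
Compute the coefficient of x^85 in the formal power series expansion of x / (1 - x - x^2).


Let f(x) = sum_{k>=0} a_k x^k. Multiplying f(x) * (1 - x - x^2) = x and matching coefficients gives a_0 = 0, a_1 = 1, and a_k = a_{k-1} + a_{k-2} for k >= 2. These are the Fibonacci numbers F_k.
Iterating from F_0 = 0, F_1 = 1:
F_0=0, F_1=1, F_2=1, F_3=2, F_4=3, F_5=5, F_6=8, F_7=13, F_8=21, F_9=34, ...
F_85 = 259695496911122585.

259695496911122585


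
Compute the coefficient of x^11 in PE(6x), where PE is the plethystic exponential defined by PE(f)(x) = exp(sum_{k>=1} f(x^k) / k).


With f(x) = 6x, the exponent is sum_{k>=1} 6 x^k / k = 6 * (-ln(1 - x)). Exponentiating:
PE(6x) = exp(-6 ln(1 - x)) = 1/(1 - x)^6.
By the negative binomial expansion, [x^n] 1/(1 - x)^6 = C(n + 5, 5).
For n = 11: C(16, 5) = 4368.

4368


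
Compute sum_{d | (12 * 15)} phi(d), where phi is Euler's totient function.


First, 12 * 15 = 180. One classical identity is sum_{d | n} phi(d) = n (each k in [1, n] has a unique gcd with n, and among the k's with gcd(k, n) = n/d there are phi(d) of them). So the sum equals 180. We also verify directly:
Divisors of 180: 1, 2, 3, 4, 5, 6, 9, 10, 12, 15, 18, 20, 30, 36, 45, 60, 90, 180.
phi values: 1, 1, 2, 2, 4, 2, 6, 4, 4, 8, 6, 8, 8, 12, 24, 16, 24, 48.
Sum = 180.

180


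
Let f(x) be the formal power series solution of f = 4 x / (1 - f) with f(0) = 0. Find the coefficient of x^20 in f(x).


Apply Lagrange inversion: f = 4 x * phi(f) with phi(t) = 1/(1 - t), so
[x^n] f = 4^n * (1/n) [t^(n-1)] phi(t)^n = 4^n * (1/n) [t^(n-1)] (1 - t)^(-n) = 4^n * (1/n) C(2n - 2, n - 1) = 4^n * C_{n-1}.
For n = 20: C_19 = C(38, 19) / 20 = 35345263800/20 = 1767263190.
With the 4^20 = 1099511627776 factor, the coefficient is 1099511627776 * 1767263190 = 1943126426745506365440.

1943126426745506365440


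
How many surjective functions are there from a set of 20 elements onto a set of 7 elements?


By inclusion-exclusion on which target elements are missed, the number of surjections from an n-set onto a k-set is
surj(n, k) = sum_{j=0}^{k} (-1)^j C(k, j) (k - j)^n.
Equivalently surj(n, k) = k! * S(n, k), where S(n, k) is the Stirling number of the second kind.
For n = 20, k = 7:
S(20, 7) = 11143554045652, so
surj = 7! * 11143554045652 = 5040 * 11143554045652 = 56163512390086080.

56163512390086080


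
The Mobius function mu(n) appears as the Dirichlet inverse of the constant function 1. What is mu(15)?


15 = 3 * 5 (all distinct primes).
mu(15) = (-1)^2 = 1

1


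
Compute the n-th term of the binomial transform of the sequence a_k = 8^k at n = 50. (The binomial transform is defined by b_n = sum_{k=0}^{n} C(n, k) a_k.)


With a_k = 8^k, b_n = sum_{k=0}^{n} C(n, k) 8^k = (1 + 8)^n by the binomial theorem.
For n = 50: (1 + 8)^50 = 9^50 = 515377520732011331036461129765621272702107522001.

515377520732011331036461129765621272702107522001


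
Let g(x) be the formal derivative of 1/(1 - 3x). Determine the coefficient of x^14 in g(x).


Differentiate termwise: d/dx sum_{k>=0} 3^k x^k = sum_{k>=1} k 3^k x^(k-1) = sum_{j>=0} (j+1) 3^(j+1) x^j.
Equivalently, d/dx [1/(1 - 3x)] = 3/(1 - 3x)^2.
For j = 14: 15 * 3^15 = 15 * 14348907 = 215233605.

215233605


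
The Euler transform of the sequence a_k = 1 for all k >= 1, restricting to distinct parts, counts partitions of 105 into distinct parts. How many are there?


Partitions of 105 into distinct parts can be computed via generating function.
Product (1+x)(1+x^2)(1+x^3)...
The coefficient of x^105 = 671418

671418


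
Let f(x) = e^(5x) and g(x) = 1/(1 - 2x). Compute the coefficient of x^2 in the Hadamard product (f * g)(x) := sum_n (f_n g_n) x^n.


Expanding: f_k = 5^k/k! (from e^(5x)) and g_k = 2^k (from 1/(1 - 2x)). So the Hadamard coefficient (f * g)_k = 5^k 2^k / k! = (10)^k / k!.
For k = 2: 10^2/2! = 100/2 = 50.

50


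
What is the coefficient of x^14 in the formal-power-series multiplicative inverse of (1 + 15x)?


The inverse is 1/(1 + 15x). Apply the geometric identity 1/(1 - y) = sum_{k>=0} y^k with y = -15x:
1/(1 + 15x) = sum_{k>=0} (-15)^k x^k.
So the coefficient of x^14 is (-15)^14 = 29192926025390625.

29192926025390625


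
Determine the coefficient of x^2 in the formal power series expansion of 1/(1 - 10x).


The geometric series identity gives 1/(1 - c x) = sum_{k>=0} c^k x^k, so the coefficient of x^k is c^k.
Here c = 10 and k = 2.
Computing: 10^2 = 100

100


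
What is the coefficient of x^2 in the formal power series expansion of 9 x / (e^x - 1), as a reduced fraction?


The exponential generating function for Bernoulli numbers is
x / (e^x - 1) = sum_{k>=0} B_k x^k / k!.
So the coefficient of x^2 in 9 x / (e^x - 1) is 9 B_2 / 2!.
Computing: B_2 = 1/6, 2! = 2, giving
9 * 1/6 / 2 = 3/4.

3/4


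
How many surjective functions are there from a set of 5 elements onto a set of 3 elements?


By inclusion-exclusion on which target elements are missed, the number of surjections from an n-set onto a k-set is
surj(n, k) = sum_{j=0}^{k} (-1)^j C(k, j) (k - j)^n.
Equivalently surj(n, k) = k! * S(n, k), where S(n, k) is the Stirling number of the second kind.
For n = 5, k = 3:
S(5, 3) = 25, so
surj = 3! * 25 = 6 * 25 = 150.

150


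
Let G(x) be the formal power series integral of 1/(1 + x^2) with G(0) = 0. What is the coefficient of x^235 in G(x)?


1/(1 + x^2) = sum_{j>=0} (-1)^j x^(2j). Integrating termwise with G(0) = 0:
G(x) = sum_{j>=0} (-1)^j x^(2j+1) / (2j+1) = arctan(x).
Only odd powers are nonzero. For x^235 write 235 = 2*117 + 1, giving
(-1)^117 / 235 = -1/235 = -1/235.

-1/235


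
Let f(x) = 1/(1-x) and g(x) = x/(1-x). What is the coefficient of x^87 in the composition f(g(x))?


First simplify the composition: f(g(x)) = 1/(1 - x/(1-x)) = (1-x)/((1-x) - x) = (1-x)/(1-2x).
Now extract the coefficient. Write (1-x)/(1-2x) = 1/(1-2x) - x/(1-2x).
The coefficient of x^n in 1/(1-2x) is 2^n, and in x/(1-2x) is 2^(n-1) (for n >= 1).
So the coefficient of x^87 is 2^87 - 2^86 = 154742504910672534362390528 - 77371252455336267181195264 = 77371252455336267181195264.

77371252455336267181195264


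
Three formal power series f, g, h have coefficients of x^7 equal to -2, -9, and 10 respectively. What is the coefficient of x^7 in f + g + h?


Series addition is componentwise:
-2 + -9 + 10
= -1

-1


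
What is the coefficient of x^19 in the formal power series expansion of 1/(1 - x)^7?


The negative binomial / multiset identity is
1/(1 - x)^r = sum_{k>=0} C(k + r - 1, r - 1) x^k.
Here r = 7 and k = 19, so the coefficient is
C(19 + 6, 6) = C(25, 6)
= 177100

177100


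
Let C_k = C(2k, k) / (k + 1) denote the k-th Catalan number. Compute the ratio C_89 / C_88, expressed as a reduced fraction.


Using C_k = (2k)! / (k! (k+1)!), the ratio C_{k+1}/C_k simplifies to
C_{k+1}/C_k = [(2k+2)! / ((k+1)! (k+2)!)] * [k! (k+1)! / (2k)!]
 = (2k+2)(2k+1) / ((k+1)(k+2)) = 2(2k+1) / (k+2).
For k = 88: 2(2*88 + 1) / (88 + 2) = 354/90 = 59/15.

59/15


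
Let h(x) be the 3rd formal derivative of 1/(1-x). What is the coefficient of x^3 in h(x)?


Differentiating 3 times: d^3/dx^3 [1/(1-x)] = 3!/(1-x)^4.
The expansion 1/(1-x)^4 = sum_{k>=0} C(k+3, 3) x^k, so the coefficient of x^n in 3!/(1-x)^4 is 3! * C(n+3, 3).
For n = 3: 6 * C(6, 3) = 6 * 20 = 120

120


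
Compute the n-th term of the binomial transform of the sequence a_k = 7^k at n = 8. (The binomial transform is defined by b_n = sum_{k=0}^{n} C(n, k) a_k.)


With a_k = 7^k, b_n = sum_{k=0}^{n} C(n, k) 7^k = (1 + 7)^n by the binomial theorem.
For n = 8: (1 + 7)^8 = 8^8 = 16777216.

16777216


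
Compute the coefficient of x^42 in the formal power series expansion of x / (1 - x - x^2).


Let f(x) = sum_{k>=0} a_k x^k. Multiplying f(x) * (1 - x - x^2) = x and matching coefficients gives a_0 = 0, a_1 = 1, and a_k = a_{k-1} + a_{k-2} for k >= 2. These are the Fibonacci numbers F_k.
Iterating from F_0 = 0, F_1 = 1:
F_0=0, F_1=1, F_2=1, F_3=2, F_4=3, F_5=5, F_6=8, F_7=13, F_8=21, F_9=34, ...
F_42 = 267914296.

267914296


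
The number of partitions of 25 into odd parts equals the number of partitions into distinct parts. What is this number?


Computing partitions of 25 into odd parts (1, 3, 5, ...):
Using the generating function prod_{k>=0} 1/(1-x^(2k+1)),
the count is 142

142


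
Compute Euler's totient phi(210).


phi(n) counts integers in [1, n] coprime to n. Using the multiplicative formula phi(n) = n * prod_{p | n} (1 - 1/p):
210 = 2 * 3 * 5 * 7, so
phi(210) = 210 * (1 - 1/2) * (1 - 1/3) * (1 - 1/5) * (1 - 1/7) = 48.

48


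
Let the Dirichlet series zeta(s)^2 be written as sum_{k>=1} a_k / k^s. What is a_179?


The Dirichlet convolution of the constant function 1 with itself gives (1 * 1)(k) = sum_{d | k} 1 = d(k), the number of positive divisors of k.
Since zeta(s) = sum_{k>=1} 1/k^s, we have zeta(s)^2 = sum_{k>=1} d(k)/k^s, so a_k = d(k).
For k = 179: the divisors are 1, 179.
Count = 2.

2


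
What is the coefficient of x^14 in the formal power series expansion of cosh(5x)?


The Maclaurin series is cosh(t) = sum_{m>=0} t^(2m) / (2m)!, so substituting t = 5x, only even powers of x are nonzero, with coefficient of x^(2m) equal to 5^(2m) / (2m)!.
For x^14 the coefficient is 5^14/14! = 6103515625/87178291200 = 244140625/3487131648.

244140625/3487131648


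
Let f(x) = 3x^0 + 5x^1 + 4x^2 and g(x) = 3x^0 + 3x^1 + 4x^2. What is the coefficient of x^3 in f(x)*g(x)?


Cauchy product at x^3:
5*4 + 4*3
= 32

32


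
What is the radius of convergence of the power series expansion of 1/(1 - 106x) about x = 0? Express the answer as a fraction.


Expanding 1/(1 - 106x) = sum_{k>=0} 106^k x^k, the series converges when |106x| < 1, i.e., |x| < 1/106.
So the radius of convergence is 1/106 = 1/106.

1/106


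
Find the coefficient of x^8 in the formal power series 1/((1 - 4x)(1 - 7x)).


By partial fractions or Cauchy convolution:
The coefficient equals sum_{k=0}^{8} 4^k * 7^(8-k).
= 13363821

13363821


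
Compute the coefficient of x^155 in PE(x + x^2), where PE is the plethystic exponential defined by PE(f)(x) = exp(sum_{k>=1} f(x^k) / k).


With f(x) = x + x^2, the exponent is sum_{k>=1} (x^k + x^(2k)) / k = -ln(1 - x) - ln(1 - x^2). Exponentiating:
PE(x + x^2) = 1 / ((1 - x)(1 - x^2)).
This is the generating function for partitions of n into parts of size 1 or 2. The number of 2's can be any j in 0..77, and the rest are 1's, so
[x^155] = floor(155/2) + 1 = 78.

78


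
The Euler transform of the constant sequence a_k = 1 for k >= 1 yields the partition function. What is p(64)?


The Euler transform converts the sequence a_k = 1 into the number of integer partitions.
Using the recurrence or dynamic programming:
p(64) = 1741630

1741630


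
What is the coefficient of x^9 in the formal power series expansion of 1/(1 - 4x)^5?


The general identity 1/(1 - c x)^r = sum_{k>=0} c^k C(k + r - 1, r - 1) x^k follows by substituting y = c x into 1/(1 - y)^r = sum_{k>=0} C(k + r - 1, r - 1) y^k.
For c = 4, r = 5, k = 9:
4^9 * C(13, 4) = 262144 * 715 = 187432960.

187432960


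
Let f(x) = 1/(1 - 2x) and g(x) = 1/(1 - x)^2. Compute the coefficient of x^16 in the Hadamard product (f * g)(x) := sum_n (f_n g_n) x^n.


f has coefficients f_k = 2^k. For g = 1/(1 - x)^2 the coefficient is g_k = C(k + 1, 1) = k + 1. The Hadamard coefficient is (f * g)_k = 2^k * (k + 1).
For k = 16: 2^16 * 17 = 65536 * 17 = 1114112.

1114112


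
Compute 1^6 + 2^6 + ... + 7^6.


This power sum has a closed form given by Faulhaber's formula
sum_{k=1}^{m} k^p = (1 / (p + 1)) * sum_{j=0}^{p} C(p + 1, j) B_j m^(p + 1 - j),
but for small m direct computation is fastest:
1 + 64 + 729 + 4096 + 15625 + 46656 + 117649 = 184820.

184820


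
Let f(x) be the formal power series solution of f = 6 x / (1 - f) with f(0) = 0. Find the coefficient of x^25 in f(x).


Apply Lagrange inversion: f = 6 x * phi(f) with phi(t) = 1/(1 - t), so
[x^n] f = 6^n * (1/n) [t^(n-1)] phi(t)^n = 6^n * (1/n) [t^(n-1)] (1 - t)^(-n) = 6^n * (1/n) C(2n - 2, n - 1) = 6^n * C_{n-1}.
For n = 25: C_24 = C(48, 24) / 25 = 32247603683100/25 = 1289904147324.
With the 6^25 = 28430288029929701376 factor, the coefficient is 28430288029929701376 * 1289904147324 = 36672346439422195245071229517824.

36672346439422195245071229517824


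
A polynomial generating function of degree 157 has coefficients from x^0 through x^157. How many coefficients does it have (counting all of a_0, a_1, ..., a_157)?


A polynomial of degree 157 takes the form a_0 + a_1 x + ... + a_157 x^157.
The number of coefficients is 157 + 1 = 158.

158


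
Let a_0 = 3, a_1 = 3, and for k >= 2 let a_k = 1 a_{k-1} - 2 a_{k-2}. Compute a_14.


Iterating the recurrence forward:
a_0 = 3
a_1 = 3
a_2 = 1*3 - 2*3 = -3
a_3 = 1*-3 - 2*3 = -9
a_4 = 1*-9 - 2*-3 = -3
a_5 = 1*-3 - 2*-9 = 15
a_6 = 1*15 - 2*-3 = 21
a_7 = 1*21 - 2*15 = -9
a_8 = 1*-9 - 2*21 = -51
a_9 = 1*-51 - 2*-9 = -33
a_10 = 1*-33 - 2*-51 = 69
a_11 = 1*69 - 2*-33 = 135
a_12 = 1*135 - 2*69 = -3
a_13 = 1*-3 - 2*135 = -273
a_14 = 1*-273 - 2*-3 = -267
So a_14 = -267.

-267


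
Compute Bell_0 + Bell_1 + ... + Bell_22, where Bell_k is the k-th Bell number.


Recall Bell_k counts set partitions of a k-set (with Bell_0 = 1 by convention).
Bell_0 through Bell_22: 1, 1, 2, 5, 15, 52, 203, 877, 4140, 21147, 115975, 678570, 4213597, 27644437, 190899322, 1382958545, 10480142147, 82864869804, 682076806159, 5832742205057, 51724158235372, 474869816156751, 4506715738447323
Sum = 1 + 1 + 2 + 5 + 15 + 52 + 203 + 877 + 4140 + 21147 + 115975 + 678570 + 4213597 + 27644437 + 190899322 + 1382958545 + 10480142147 + 82864869804 + 682076806159 + 5832742205057 + 51724158235372 + 474869816156751 + 4506715738447323 = 5039919483399502.

5039919483399502


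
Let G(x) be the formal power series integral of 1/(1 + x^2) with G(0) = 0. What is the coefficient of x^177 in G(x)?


1/(1 + x^2) = sum_{j>=0} (-1)^j x^(2j). Integrating termwise with G(0) = 0:
G(x) = sum_{j>=0} (-1)^j x^(2j+1) / (2j+1) = arctan(x).
Only odd powers are nonzero. For x^177 write 177 = 2*88 + 1, giving
(-1)^88 / 177 = 1/177 = 1/177.

1/177


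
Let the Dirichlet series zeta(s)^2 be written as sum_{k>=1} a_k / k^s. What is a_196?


The Dirichlet convolution of the constant function 1 with itself gives (1 * 1)(k) = sum_{d | k} 1 = d(k), the number of positive divisors of k.
Since zeta(s) = sum_{k>=1} 1/k^s, we have zeta(s)^2 = sum_{k>=1} d(k)/k^s, so a_k = d(k).
For k = 196: the divisors are 1, 2, 4, 7, 14, 28, 49, 98, 196.
Count = 9.

9


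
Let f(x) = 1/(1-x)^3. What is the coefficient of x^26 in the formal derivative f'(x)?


Differentiate: d/dx [ 1/(1-x)^r ] = r / (1-x)^(r+1).
Here r = 3, so f'(x) = 3 / (1-x)^4.
The expansion of 1/(1-x)^(r+1) has coefficient of x^n equal to C(n+r, r).
So the coefficient of x^26 in f'(x) is
3 * C(29, 3) = 3 * 3654 = 10962

10962


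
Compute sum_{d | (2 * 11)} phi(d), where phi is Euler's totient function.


First, 2 * 11 = 22. One classical identity is sum_{d | n} phi(d) = n (each k in [1, n] has a unique gcd with n, and among the k's with gcd(k, n) = n/d there are phi(d) of them). So the sum equals 22. We also verify directly:
Divisors of 22: 1, 2, 11, 22.
phi values: 1, 1, 10, 10.
Sum = 22.

22


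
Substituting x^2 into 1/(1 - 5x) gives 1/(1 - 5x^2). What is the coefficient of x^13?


Since 1/(1 - 5x^2) only has even powers of x,
the coefficient of x^13 (odd) is 0.

0


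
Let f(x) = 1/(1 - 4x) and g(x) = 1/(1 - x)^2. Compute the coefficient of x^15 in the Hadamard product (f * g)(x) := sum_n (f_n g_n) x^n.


f has coefficients f_k = 4^k. For g = 1/(1 - x)^2 the coefficient is g_k = C(k + 1, 1) = k + 1. The Hadamard coefficient is (f * g)_k = 4^k * (k + 1).
For k = 15: 4^15 * 16 = 1073741824 * 16 = 17179869184.

17179869184


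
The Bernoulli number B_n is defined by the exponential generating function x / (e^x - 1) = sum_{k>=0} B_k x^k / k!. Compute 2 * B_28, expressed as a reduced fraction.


Bernoulli numbers can also be computed recursively via B_0 = 1 and sum_{j=0}^{m} C(m+1, j) B_j = 0 for m >= 1. Odd-index Bernoulli numbers vanish for k >= 3.
Computing B_28 = -23749461029/870, so 2 * B_28 = 2 * -23749461029/870 = -23749461029/435.

-23749461029/435


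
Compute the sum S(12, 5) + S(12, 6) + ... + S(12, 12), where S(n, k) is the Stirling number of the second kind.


By definition, S(n, k) counts partitions of an n-set into exactly k nonempty blocks.
Computing row n = 12 for k = 5..12:
S(12, k): 1379400, 1323652, 627396, 159027, 22275, 1705, 66, 1
Sum = 3513522.

3513522


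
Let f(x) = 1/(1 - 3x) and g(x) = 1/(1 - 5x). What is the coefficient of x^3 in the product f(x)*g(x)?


The coefficient of x^n in f*g is the Cauchy product: sum_{k=0}^{n} a^k * b^(n-k).
With a=3, b=5, n=3:
sum_{k=0}^{3} 3^k * 5^(3-k)
= 272

272


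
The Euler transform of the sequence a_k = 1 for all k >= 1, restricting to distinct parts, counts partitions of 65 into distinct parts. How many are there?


Partitions of 65 into distinct parts can be computed via generating function.
Product (1+x)(1+x^2)(1+x^3)...
The coefficient of x^65 = 18200

18200


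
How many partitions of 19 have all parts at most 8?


Using the generating function (1-x)^(-1)(1-x^2)^(-1)...(1-x^8)^(-1),
the coefficient of x^19 counts these restricted partitions.
Result = 352

352


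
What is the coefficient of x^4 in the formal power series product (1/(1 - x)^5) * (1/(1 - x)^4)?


Combine the factors: (1/(1 - x)^5) * (1/(1 - x)^4) = 1/(1 - x)^9.
Then use 1/(1 - x)^r = sum_{k>=0} C(k + r - 1, r - 1) x^k with r = 9 and k = 4:
C(12, 8) = 495.

495


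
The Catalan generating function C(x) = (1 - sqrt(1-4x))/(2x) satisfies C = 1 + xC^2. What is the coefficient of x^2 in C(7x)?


Substituting x -> 7x scales the n-th coefficient by 7^n, so [x^2] C(7x) = 7^2 * C_2.
C_2 = C(2*2, 2)/(3) = 6/3 = 2.
So 7^2 * 2 = 49 * 2 = 98.

98


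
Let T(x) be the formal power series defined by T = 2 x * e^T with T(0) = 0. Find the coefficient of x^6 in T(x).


Apply the Lagrange inversion formula: if T = 2 x * phi(T) with phi(t) = e^t, then
[x^n] T = 2^n * (1/n) [t^(n-1)] phi(t)^n = 2^n * (1/n) [t^(n-1)] e^(n t) = 2^n * (1/n) * n^(n-1) / (n-1)! = 2^n * n^(n-1) / n!.
When c = 1 this is the Cayley count of rooted labeled trees on n vertices, divided by n!.
For n = 6: 2^6 * 6^5 / 6! = 64 * 7776/720 = 3456/5.

3456/5


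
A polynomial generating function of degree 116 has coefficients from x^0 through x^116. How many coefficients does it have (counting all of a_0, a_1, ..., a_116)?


A polynomial of degree 116 takes the form a_0 + a_1 x + ... + a_116 x^116.
The number of coefficients is 116 + 1 = 117.

117


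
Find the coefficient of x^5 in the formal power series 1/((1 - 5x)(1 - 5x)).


By partial fractions or Cauchy convolution:
The coefficient equals sum_{k=0}^{5} 5^k * 5^(5-k).
= 18750

18750


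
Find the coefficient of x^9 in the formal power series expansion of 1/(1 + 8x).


Write 1/(1 + c x) = 1/(1 - (-c) x) and apply the geometric-series identity
1/(1 - y) = sum_{k>=0} y^k to get 1/(1 + c x) = sum_{k>=0} (-c)^k x^k.
So the coefficient of x^k is (-c)^k = (-1)^k * c^k.
Here c = 8 and k = 9:
(-8)^9 = -1 * 134217728 = -134217728

-134217728


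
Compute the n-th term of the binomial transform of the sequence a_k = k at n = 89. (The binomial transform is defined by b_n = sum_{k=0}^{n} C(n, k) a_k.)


With a_k = k, b_n = sum_{k=0}^{n} C(n, k) k. Using k * C(n, k) = n * C(n-1, k-1) gives b_n = n * sum_{k>=1} C(n-1, k-1) = n * 2^(n-1).
For n = 89: 89 * 2^88 = 89 * 309485009821345068724781056 = 27544165874099711116505513984.

27544165874099711116505513984


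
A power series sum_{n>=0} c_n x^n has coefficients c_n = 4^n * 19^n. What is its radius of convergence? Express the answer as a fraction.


By the root test (Cauchy-Hadamard), the radius is R = 1 / limsup_n |c_n|^(1/n).
Here |c_n|^(1/n) = (4^n * 19^n)^(1/n) = 4 * 19 = 76 for all n.
So R = 1/76 = 1/76.

1/76


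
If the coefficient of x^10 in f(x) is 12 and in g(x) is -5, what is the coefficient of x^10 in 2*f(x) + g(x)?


Scalar multiplication scales coefficients: 2 * 12 = 24.
Then add the g coefficient: 24 + -5
= 19

19


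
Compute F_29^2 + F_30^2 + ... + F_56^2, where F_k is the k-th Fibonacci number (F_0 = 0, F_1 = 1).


There is a standard identity sum_{k=0}^{N} F_k^2 = F_N * F_{N+1} (proved inductively from the telescoping relation F_k^2 = F_k F_{k+1} - F_{k-1} F_k). Then
sum_{k=29}^{56} F_k^2 = F_56 F_57 - F_28 F_29.
Computing: F_56 = 225851433717, F_57 = 365435296162, F_28 = 317811, F_29 = 514229.
Sum = 225851433717 * 365435296162 - 317811 * 514229 = 82534085568820779861435.

82534085568820779861435


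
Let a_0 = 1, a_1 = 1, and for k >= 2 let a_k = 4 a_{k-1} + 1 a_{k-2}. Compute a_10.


Iterating the recurrence forward:
a_0 = 1
a_1 = 1
a_2 = 4*1 + 1*1 = 5
a_3 = 4*5 + 1*1 = 21
a_4 = 4*21 + 1*5 = 89
a_5 = 4*89 + 1*21 = 377
a_6 = 4*377 + 1*89 = 1597
a_7 = 4*1597 + 1*377 = 6765
a_8 = 4*6765 + 1*1597 = 28657
a_9 = 4*28657 + 1*6765 = 121393
a_10 = 4*121393 + 1*28657 = 514229
So a_10 = 514229.

514229


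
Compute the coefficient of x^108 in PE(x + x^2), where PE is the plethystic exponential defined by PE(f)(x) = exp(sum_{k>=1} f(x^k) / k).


With f(x) = x + x^2, the exponent is sum_{k>=1} (x^k + x^(2k)) / k = -ln(1 - x) - ln(1 - x^2). Exponentiating:
PE(x + x^2) = 1 / ((1 - x)(1 - x^2)).
This is the generating function for partitions of n into parts of size 1 or 2. The number of 2's can be any j in 0..54, and the rest are 1's, so
[x^108] = floor(108/2) + 1 = 55.

55


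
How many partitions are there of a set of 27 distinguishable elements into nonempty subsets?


Bell_27 can be computed from the Bell triangle or from Dobinski's identity Bell_n = (1/e) * sum_{k>=0} k^n / k!.
Computing Bell_27 = 545717047936059989389.

545717047936059989389


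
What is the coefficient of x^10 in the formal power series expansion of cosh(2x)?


The Maclaurin series is cosh(t) = sum_{m>=0} t^(2m) / (2m)!, so substituting t = 2x, only even powers of x are nonzero, with coefficient of x^(2m) equal to 2^(2m) / (2m)!.
For x^10 the coefficient is 2^10/10! = 1024/3628800 = 4/14175.

4/14175


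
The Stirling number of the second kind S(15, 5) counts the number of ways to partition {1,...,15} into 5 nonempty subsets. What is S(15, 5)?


Using the explicit formula S(n,k) = (1/k!) sum_{j=0}^{k} (-1)^(k-j) C(k,j) j^n:
S(15, 5) = 210766920
Equivalently, S(n,k) is n! times the coefficient of x^n in the EGF (e^x - 1)^k / k!.

210766920


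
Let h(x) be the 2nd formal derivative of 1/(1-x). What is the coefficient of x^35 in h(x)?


Differentiating 2 times: d^2/dx^2 [1/(1-x)] = 2!/(1-x)^3.
The expansion 1/(1-x)^3 = sum_{k>=0} C(k+2, 2) x^k, so the coefficient of x^n in 2!/(1-x)^3 is 2! * C(n+2, 2).
For n = 35: 2 * C(37, 2) = 2 * 666 = 1332

1332


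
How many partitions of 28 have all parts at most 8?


Using the generating function (1-x)^(-1)(1-x^2)^(-1)...(1-x^8)^(-1),
the coefficient of x^28 counts these restricted partitions.
Result = 1801

1801


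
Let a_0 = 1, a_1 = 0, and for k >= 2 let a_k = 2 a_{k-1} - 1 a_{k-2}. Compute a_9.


Iterating the recurrence forward:
a_0 = 1
a_1 = 0
a_2 = 2*0 - 1*1 = -1
a_3 = 2*-1 - 1*0 = -2
a_4 = 2*-2 - 1*-1 = -3
a_5 = 2*-3 - 1*-2 = -4
a_6 = 2*-4 - 1*-3 = -5
a_7 = 2*-5 - 1*-4 = -6
a_8 = 2*-6 - 1*-5 = -7
a_9 = 2*-7 - 1*-6 = -8
So a_9 = -8.

-8


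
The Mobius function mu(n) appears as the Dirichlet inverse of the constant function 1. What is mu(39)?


39 = 3 * 13 (all distinct primes).
mu(39) = (-1)^2 = 1

1


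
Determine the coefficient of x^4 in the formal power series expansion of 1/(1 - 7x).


The geometric series identity gives 1/(1 - c x) = sum_{k>=0} c^k x^k, so the coefficient of x^k is c^k.
Here c = 7 and k = 4.
Computing: 7^4 = 2401

2401


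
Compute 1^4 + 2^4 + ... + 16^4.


This power sum has a closed form given by Faulhaber's formula
sum_{k=1}^{m} k^p = (1 / (p + 1)) * sum_{j=0}^{p} C(p + 1, j) B_j m^(p + 1 - j),
but for small m direct computation is fastest:
1 + 16 + 81 + 256 + 625 + 1296 + 2401 + 4096 + 6561 + 10000 + 14641 + 20736 + 28561 + 38416 + 50625 + 65536 = 243848.

243848


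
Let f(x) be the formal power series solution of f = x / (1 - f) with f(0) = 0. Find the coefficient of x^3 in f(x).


Apply Lagrange inversion: f = x * phi(f) with phi(t) = 1/(1 - t), so
[x^n] f = (1/n) [t^(n-1)] phi(t)^n = (1/n) [t^(n-1)] (1 - t)^(-n) = (1/n) C(2n - 2, n - 1) = C_{n-1}.
For n = 3: C_2 = C(4, 2) / 3 = 6/3 = 2 = 2.

2


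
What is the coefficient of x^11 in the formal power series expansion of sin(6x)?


The Maclaurin series is sin(t) = sum_{k>=0} (-1)^k t^(2k+1) / (2k+1)!, so substituting t = 6x, only odd powers of x are nonzero, with coefficient of x^(2k+1) equal to (-1)^k 6^(2k+1) / (2k+1)!.
Write 11 = 2*5 + 1, giving the coefficient (-1)^5 * 6^11 / 11! = -362797056/39916800 = -17496/1925.

-17496/1925


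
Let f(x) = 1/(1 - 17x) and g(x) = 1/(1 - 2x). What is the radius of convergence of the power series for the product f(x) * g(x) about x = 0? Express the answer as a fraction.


The radius of 1/(1 - 17x) is 1/17 (nearest singularity at x = 1/17), and the radius of 1/(1 - 2x) is 1/2.
The product f(x)*g(x) = 1/((1 - 17x)(1 - 2x)) has singularities at both 1/17 and 1/2, so its radius of convergence is the distance to the nearest one:
min(1/17, 1/2) = 1/17.

1/17


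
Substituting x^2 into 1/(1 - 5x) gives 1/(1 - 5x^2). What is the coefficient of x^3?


Since 1/(1 - 5x^2) only has even powers of x,
the coefficient of x^3 (odd) is 0.

0


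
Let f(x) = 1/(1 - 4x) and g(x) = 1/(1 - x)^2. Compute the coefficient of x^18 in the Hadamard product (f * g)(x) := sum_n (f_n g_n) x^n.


f has coefficients f_k = 4^k. For g = 1/(1 - x)^2 the coefficient is g_k = C(k + 1, 1) = k + 1. The Hadamard coefficient is (f * g)_k = 4^k * (k + 1).
For k = 18: 4^18 * 19 = 68719476736 * 19 = 1305670057984.

1305670057984


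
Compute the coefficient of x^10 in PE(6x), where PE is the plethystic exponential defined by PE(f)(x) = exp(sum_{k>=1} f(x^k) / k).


With f(x) = 6x, the exponent is sum_{k>=1} 6 x^k / k = 6 * (-ln(1 - x)). Exponentiating:
PE(6x) = exp(-6 ln(1 - x)) = 1/(1 - x)^6.
By the negative binomial expansion, [x^n] 1/(1 - x)^6 = C(n + 5, 5).
For n = 10: C(15, 5) = 3003.

3003


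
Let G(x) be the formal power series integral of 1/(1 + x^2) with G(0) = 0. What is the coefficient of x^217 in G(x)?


1/(1 + x^2) = sum_{j>=0} (-1)^j x^(2j). Integrating termwise with G(0) = 0:
G(x) = sum_{j>=0} (-1)^j x^(2j+1) / (2j+1) = arctan(x).
Only odd powers are nonzero. For x^217 write 217 = 2*108 + 1, giving
(-1)^108 / 217 = 1/217 = 1/217.

1/217


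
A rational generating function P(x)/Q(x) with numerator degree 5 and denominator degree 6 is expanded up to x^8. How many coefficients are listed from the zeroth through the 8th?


Expanding up to x^8 gives the coefficients for x^0, x^1, ..., x^8.
That is 8 + 1 = 9 coefficients in total.

9


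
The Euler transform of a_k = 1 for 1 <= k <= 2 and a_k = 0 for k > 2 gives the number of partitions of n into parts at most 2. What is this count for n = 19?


Partitions of 19 into parts at most 2:
Using generating function (1-x)^(-1)(1-x^2)^(-1),
the coefficient of x^19 = 10

10


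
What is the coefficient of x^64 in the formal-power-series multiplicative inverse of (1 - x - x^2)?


Let the inverse be f(x) = sum_{k>=0} a_k x^k. From f(x) * (1 - x - x^2) = 1 and matching coefficients:
 x^0: a_0 = 1.
 x^1: a_1 - a_0 = 0, so a_1 = 1.
 x^k (k >= 2): a_k - a_{k-1} - a_{k-2} = 0, i.e. a_k = a_{k-1} + a_{k-2}.
This is the Fibonacci-type recurrence shifted so that a_0 = a_1 = 1.
Iterating: a_0=1, a_1=1, a_2=2, a_3=3, a_4=5, a_5=8, a_6=13, a_7=21, a_8=34, a_9=55, ...
a_64 = 17167680177565.

17167680177565


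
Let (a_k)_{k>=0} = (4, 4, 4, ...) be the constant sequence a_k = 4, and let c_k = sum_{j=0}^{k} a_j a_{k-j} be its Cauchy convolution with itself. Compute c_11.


Since a_j = 4 for all j >= 0, the convolution sum becomes
c_k = sum_{j=0}^{k} 4 * 4 = 16 * (k + 1).
Equivalently, the generating function of (a_k) is 4/(1 - x) and its square is 16/(1 - x)^2 = sum_{k>=0} 16(k + 1) x^k.
For k = 11: 16 * 12 = 192.

192


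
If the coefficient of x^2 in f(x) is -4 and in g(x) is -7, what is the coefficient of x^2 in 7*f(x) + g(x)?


Scalar multiplication scales coefficients: 7 * -4 = -28.
Then add the g coefficient: -28 + -7
= -35

-35


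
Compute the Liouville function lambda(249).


The Liouville function is lambda(k) = (-1)^Omega(k), where Omega(k) counts the prime factors of k with multiplicity.
Factoring: 249 = 3 * 83, so Omega(249) = 2.
lambda(249) = (-1)^2 = 1.

1


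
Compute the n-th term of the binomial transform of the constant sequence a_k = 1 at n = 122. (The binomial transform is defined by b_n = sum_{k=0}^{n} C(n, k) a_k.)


With a_k = 1 for all k, b_n = sum_{k=0}^{n} C(n, k) = 2^n by the binomial theorem.
For n = 122: 2^122 = 5316911983139663491615228241121378304.

5316911983139663491615228241121378304


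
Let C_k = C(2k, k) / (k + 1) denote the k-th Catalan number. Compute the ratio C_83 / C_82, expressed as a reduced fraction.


Using C_k = (2k)! / (k! (k+1)!), the ratio C_{k+1}/C_k simplifies to
C_{k+1}/C_k = [(2k+2)! / ((k+1)! (k+2)!)] * [k! (k+1)! / (2k)!]
 = (2k+2)(2k+1) / ((k+1)(k+2)) = 2(2k+1) / (k+2).
For k = 82: 2(2*82 + 1) / (82 + 2) = 330/84 = 55/14.

55/14


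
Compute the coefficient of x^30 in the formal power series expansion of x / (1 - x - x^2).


Let f(x) = sum_{k>=0} a_k x^k. Multiplying f(x) * (1 - x - x^2) = x and matching coefficients gives a_0 = 0, a_1 = 1, and a_k = a_{k-1} + a_{k-2} for k >= 2. These are the Fibonacci numbers F_k.
Iterating from F_0 = 0, F_1 = 1:
F_0=0, F_1=1, F_2=1, F_3=2, F_4=3, F_5=5, F_6=8, F_7=13, F_8=21, F_9=34, ...
F_30 = 832040.

832040


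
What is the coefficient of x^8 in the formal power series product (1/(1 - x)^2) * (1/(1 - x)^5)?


Combine the factors: (1/(1 - x)^2) * (1/(1 - x)^5) = 1/(1 - x)^7.
Then use 1/(1 - x)^r = sum_{k>=0} C(k + r - 1, r - 1) x^k with r = 7 and k = 8:
C(14, 6) = 3003.

3003


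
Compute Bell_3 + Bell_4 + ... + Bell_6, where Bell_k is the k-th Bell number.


Recall Bell_k counts set partitions of a k-set (with Bell_0 = 1 by convention).
Bell_3 through Bell_6: 5, 15, 52, 203
Sum = 5 + 15 + 52 + 203 = 275.

275


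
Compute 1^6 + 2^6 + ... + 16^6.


This power sum has a closed form given by Faulhaber's formula
sum_{k=1}^{m} k^p = (1 / (p + 1)) * sum_{j=0}^{p} C(p + 1, j) B_j m^(p + 1 - j),
but for small m direct computation is fastest:
1 + 64 + 729 + 4096 + 15625 + 46656 + 117649 + 262144 + 531441 + 1000000 + 1771561 + 2985984 + 4826809 + 7529536 + 11390625 + 16777216 = 47260136.

47260136


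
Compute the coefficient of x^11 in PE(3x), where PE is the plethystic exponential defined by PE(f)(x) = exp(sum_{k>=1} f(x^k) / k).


With f(x) = 3x, the exponent is sum_{k>=1} 3 x^k / k = 3 * (-ln(1 - x)). Exponentiating:
PE(3x) = exp(-3 ln(1 - x)) = 1/(1 - x)^3.
By the negative binomial expansion, [x^n] 1/(1 - x)^3 = C(n + 2, 2).
For n = 11: C(13, 2) = 78.

78


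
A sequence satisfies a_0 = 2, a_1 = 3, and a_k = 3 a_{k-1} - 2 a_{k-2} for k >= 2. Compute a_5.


The characteristic equation is t^2 - 3 t + 2 = 0, with roots r_1 = 2 and r_2 = 1 (so c_1 = r_1 + r_2, c_2 = -r_1 r_2 as required).
One can use the closed form a_n = A r_1^n + B r_2^n, but direct iteration is more reliable:
a_0 = 2, a_1 = 3, a_2 = 5, a_3 = 9, a_4 = 17, a_5 = 33.
So a_5 = 33.

33


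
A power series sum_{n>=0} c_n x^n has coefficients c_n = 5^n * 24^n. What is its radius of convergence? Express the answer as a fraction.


By the root test (Cauchy-Hadamard), the radius is R = 1 / limsup_n |c_n|^(1/n).
Here |c_n|^(1/n) = (5^n * 24^n)^(1/n) = 5 * 24 = 120 for all n.
So R = 1/120 = 1/120.

1/120


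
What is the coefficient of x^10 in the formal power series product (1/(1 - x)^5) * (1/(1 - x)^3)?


Combine the factors: (1/(1 - x)^5) * (1/(1 - x)^3) = 1/(1 - x)^8.
Then use 1/(1 - x)^r = sum_{k>=0} C(k + r - 1, r - 1) x^k with r = 8 and k = 10:
C(17, 7) = 19448.

19448


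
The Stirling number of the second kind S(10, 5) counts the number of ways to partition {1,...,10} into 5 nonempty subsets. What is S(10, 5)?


Using the explicit formula S(n,k) = (1/k!) sum_{j=0}^{k} (-1)^(k-j) C(k,j) j^n:
S(10, 5) = 42525
Equivalently, S(n,k) is n! times the coefficient of x^n in the EGF (e^x - 1)^k / k!.

42525


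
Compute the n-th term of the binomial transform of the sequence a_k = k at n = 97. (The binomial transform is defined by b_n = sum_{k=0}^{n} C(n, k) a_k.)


With a_k = k, b_n = sum_{k=0}^{n} C(n, k) k. Using k * C(n, k) = n * C(n-1, k-1) gives b_n = n * sum_{k>=1} C(n-1, k-1) = n * 2^(n-1).
For n = 97: 97 * 2^96 = 97 * 79228162514264337593543950336 = 7685131763883640746573763182592.

7685131763883640746573763182592


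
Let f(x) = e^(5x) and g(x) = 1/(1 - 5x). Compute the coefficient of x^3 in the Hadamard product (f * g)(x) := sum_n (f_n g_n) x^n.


Expanding: f_k = 5^k/k! (from e^(5x)) and g_k = 5^k (from 1/(1 - 5x)). So the Hadamard coefficient (f * g)_k = 5^k 5^k / k! = (25)^k / k!.
For k = 3: 25^3/3! = 15625/6 = 15625/6.

15625/6


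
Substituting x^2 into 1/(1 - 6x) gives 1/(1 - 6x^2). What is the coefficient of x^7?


Since 1/(1 - 6x^2) only has even powers of x,
the coefficient of x^7 (odd) is 0.

0


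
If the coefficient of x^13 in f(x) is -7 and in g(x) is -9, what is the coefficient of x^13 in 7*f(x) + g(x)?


Scalar multiplication scales coefficients: 7 * -7 = -49.
Then add the g coefficient: -49 + -9
= -58

-58


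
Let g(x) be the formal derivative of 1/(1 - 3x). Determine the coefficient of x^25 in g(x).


Differentiate termwise: d/dx sum_{k>=0} 3^k x^k = sum_{k>=1} k 3^k x^(k-1) = sum_{j>=0} (j+1) 3^(j+1) x^j.
Equivalently, d/dx [1/(1 - 3x)] = 3/(1 - 3x)^2.
For j = 25: 26 * 3^26 = 26 * 2541865828329 = 66088511536554.

66088511536554


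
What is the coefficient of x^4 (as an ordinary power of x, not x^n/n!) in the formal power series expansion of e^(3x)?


The exponential series is e^y = sum_{k>=0} y^k / k!. Substituting y = 3x gives
e^(3x) = sum_{k>=0} 3^k x^k / k!.
So the coefficient of x^n is a^n/n! with a = 3, n = 4:
3^4 / 4! = 81/24 = 27/8

27/8


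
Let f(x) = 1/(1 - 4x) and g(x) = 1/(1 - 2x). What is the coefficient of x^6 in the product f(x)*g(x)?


The coefficient of x^n in f*g is the Cauchy product: sum_{k=0}^{n} a^k * b^(n-k).
With a=4, b=2, n=6:
sum_{k=0}^{6} 4^k * 2^(6-k)
= 8128

8128


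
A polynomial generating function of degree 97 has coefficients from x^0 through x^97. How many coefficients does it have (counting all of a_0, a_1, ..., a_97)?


A polynomial of degree 97 takes the form a_0 + a_1 x + ... + a_97 x^97.
The number of coefficients is 97 + 1 = 98.

98


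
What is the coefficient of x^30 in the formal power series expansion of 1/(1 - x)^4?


The negative binomial / multiset identity is
1/(1 - x)^r = sum_{k>=0} C(k + r - 1, r - 1) x^k.
Here r = 4 and k = 30, so the coefficient is
C(30 + 3, 3) = C(33, 3)
= 5456

5456


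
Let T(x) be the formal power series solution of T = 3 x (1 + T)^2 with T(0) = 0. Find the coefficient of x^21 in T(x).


Apply the Lagrange inversion formula: if T = 3 x * phi(T) with phi(t) = (1 + t)^2, then [x^n] T = 3^n * (1/n) [t^(n-1)] phi(t)^n = 3^n * (1/n) [t^(n-1)] (1 + t)^(2n) = 3^n * (1/n) C(2n, n-1).
Using the identity C(2n, n-1) = C(2n, n) * n / (n+1), the unscaled factor equals C(2n, n) / (n+1) = C_n, the n-th Catalan number.
For n = 21: C_21 = C(42, 21) / 22 = 538257874440/22 = 24466267020.
With the 3^21 = 10460353203 factor, the coefficient is 10460353203 * 24466267020 = 255925794588110265060.

255925794588110265060


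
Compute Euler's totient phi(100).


phi(n) counts integers in [1, n] coprime to n. Using the multiplicative formula phi(n) = n * prod_{p | n} (1 - 1/p):
100 = 2^2 * 5^2, so
phi(100) = 100 * (1 - 1/2) * (1 - 1/5) = 40.

40


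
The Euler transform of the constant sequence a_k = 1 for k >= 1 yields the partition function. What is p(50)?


The Euler transform converts the sequence a_k = 1 into the number of integer partitions.
Using the recurrence or dynamic programming:
p(50) = 204226

204226


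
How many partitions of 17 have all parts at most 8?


Using the generating function (1-x)^(-1)(1-x^2)^(-1)...(1-x^8)^(-1),
the coefficient of x^17 counts these restricted partitions.
Result = 230

230


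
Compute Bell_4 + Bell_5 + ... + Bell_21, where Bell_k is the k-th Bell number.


Recall Bell_k counts set partitions of a k-set (with Bell_0 = 1 by convention).
Bell_4 through Bell_21: 15, 52, 203, 877, 4140, 21147, 115975, 678570, 4213597, 27644437, 190899322, 1382958545, 10480142147, 82864869804, 682076806159, 5832742205057, 51724158235372, 474869816156751
Sum = 15 + 52 + 203 + 877 + 4140 + 21147 + 115975 + 678570 + 4213597 + 27644437 + 190899322 + 1382958545 + 10480142147 + 82864869804 + 682076806159 + 5832742205057 + 51724158235372 + 474869816156751 = 533203744952170.

533203744952170


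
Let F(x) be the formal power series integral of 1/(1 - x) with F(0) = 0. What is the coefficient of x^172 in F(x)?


1/(1 - x) = sum_{k>=0} x^k. Integrating termwise and using F(0) = 0 gives
F(x) = sum_{k>=0} x^(k+1) / (k+1) = sum_{m>=1} x^m / m = -ln(1 - x).
So the coefficient of x^172 is 1/172 = 1/172.

1/172
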